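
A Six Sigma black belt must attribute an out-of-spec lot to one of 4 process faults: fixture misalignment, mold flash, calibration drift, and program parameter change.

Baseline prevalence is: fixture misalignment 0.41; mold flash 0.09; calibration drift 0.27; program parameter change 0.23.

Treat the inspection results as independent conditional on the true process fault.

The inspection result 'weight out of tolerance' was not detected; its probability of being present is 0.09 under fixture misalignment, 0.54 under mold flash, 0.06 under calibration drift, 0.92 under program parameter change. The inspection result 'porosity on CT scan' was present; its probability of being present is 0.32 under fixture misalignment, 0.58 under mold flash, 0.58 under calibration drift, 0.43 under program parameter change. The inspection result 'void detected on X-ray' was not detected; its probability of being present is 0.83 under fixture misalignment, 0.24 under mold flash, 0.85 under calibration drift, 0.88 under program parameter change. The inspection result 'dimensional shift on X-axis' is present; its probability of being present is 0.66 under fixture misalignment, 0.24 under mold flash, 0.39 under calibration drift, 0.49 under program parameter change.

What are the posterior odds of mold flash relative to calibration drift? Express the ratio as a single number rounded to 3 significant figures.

0.509

Unnormalized posterior weight (prior times the inspection result likelihoods) for each of the two hypotheses (using 1 − P(present | H) for each absent inspection result):
  mold flash: 0.09 × (1 − 0.54) × 0.58 × (1 − 0.24) × 0.24 = 0.0043798
  calibration drift: 0.27 × (1 − 0.06) × 0.58 × (1 − 0.85) × 0.39 = 0.0086114
Posterior odds = 0.0043798 / 0.0086114 ≈ 0.509.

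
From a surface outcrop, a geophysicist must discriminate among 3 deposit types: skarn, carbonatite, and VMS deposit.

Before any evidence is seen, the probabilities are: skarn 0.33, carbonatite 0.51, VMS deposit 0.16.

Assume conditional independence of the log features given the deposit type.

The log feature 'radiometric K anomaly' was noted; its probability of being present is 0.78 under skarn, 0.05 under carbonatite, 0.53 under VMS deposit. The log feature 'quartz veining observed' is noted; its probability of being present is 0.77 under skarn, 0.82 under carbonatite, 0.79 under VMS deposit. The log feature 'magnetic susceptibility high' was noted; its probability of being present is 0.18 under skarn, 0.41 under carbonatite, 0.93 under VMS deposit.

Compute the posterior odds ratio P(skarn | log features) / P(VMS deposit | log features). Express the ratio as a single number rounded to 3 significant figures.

Unnormalized posterior weight (prior times the log feature likelihoods) for each of the two hypotheses:
  skarn: 0.33 × 0.78 × 0.77 × 0.18 = 0.035676
  VMS deposit: 0.16 × 0.53 × 0.79 × 0.93 = 0.062303
Odds(skarn : VMS deposit) = 0.035676 / 0.062303 ≈ 0.573.

0.573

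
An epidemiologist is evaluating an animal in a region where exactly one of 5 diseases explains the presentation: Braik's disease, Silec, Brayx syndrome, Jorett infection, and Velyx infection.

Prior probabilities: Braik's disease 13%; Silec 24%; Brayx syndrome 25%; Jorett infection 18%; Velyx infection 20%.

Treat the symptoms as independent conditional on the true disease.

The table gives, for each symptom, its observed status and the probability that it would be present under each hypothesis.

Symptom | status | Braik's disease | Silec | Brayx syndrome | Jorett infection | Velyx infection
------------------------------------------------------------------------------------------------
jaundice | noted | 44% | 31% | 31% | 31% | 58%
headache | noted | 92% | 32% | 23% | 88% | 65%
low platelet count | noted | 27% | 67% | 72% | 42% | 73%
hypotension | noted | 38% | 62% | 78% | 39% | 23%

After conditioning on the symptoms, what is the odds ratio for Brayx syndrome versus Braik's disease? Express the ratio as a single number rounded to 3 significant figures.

1.85

Unnormalized posterior weight (prior times the symptom likelihoods) for each of the two hypotheses:
  Brayx syndrome: 0.25 × 0.31 × 0.23 × 0.72 × 0.78 = 0.010011
  Braik's disease: 0.13 × 0.44 × 0.92 × 0.27 × 0.38 = 0.0053992
Odds(Brayx syndrome : Braik's disease) = 0.010011 / 0.0053992 ≈ 1.85.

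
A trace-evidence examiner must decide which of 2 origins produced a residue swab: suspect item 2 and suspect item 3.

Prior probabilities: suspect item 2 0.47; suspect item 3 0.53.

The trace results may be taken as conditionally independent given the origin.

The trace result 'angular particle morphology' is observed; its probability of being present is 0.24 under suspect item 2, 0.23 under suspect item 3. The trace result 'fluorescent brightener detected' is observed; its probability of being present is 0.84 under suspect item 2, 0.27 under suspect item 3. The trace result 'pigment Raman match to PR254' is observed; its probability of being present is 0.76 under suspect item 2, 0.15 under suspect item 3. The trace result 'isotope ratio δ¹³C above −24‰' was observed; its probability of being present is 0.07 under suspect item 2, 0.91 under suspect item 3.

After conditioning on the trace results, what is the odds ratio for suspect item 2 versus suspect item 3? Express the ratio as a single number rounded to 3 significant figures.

The normalizing constant cancels in an odds ratio, so compute prior × likelihood for the two hypotheses only:
  suspect item 2: 0.47 × 0.24 × 0.84 × 0.76 × 0.07 = 0.0050408
  suspect item 3: 0.53 × 0.23 × 0.27 × 0.15 × 0.91 = 0.0044926
Posterior odds = 0.0050408 / 0.0044926 ≈ 1.12.

1.12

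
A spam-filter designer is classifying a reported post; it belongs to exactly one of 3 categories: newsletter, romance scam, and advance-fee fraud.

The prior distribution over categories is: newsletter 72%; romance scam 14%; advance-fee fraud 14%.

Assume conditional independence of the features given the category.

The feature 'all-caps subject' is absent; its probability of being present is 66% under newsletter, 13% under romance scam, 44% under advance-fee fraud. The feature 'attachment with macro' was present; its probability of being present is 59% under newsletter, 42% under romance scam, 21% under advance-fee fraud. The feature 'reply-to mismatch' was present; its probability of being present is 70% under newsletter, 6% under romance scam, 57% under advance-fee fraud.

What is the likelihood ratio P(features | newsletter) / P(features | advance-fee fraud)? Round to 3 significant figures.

2.09

Joint likelihood of the feature pattern under each hypothesis (using 1 − P(present | H) for each absent feature):
  newsletter: (1 − 0.66) × 0.59 × 0.70 = 0.14042
  advance-fee fraud: (1 − 0.44) × 0.21 × 0.57 = 0.067032
Bayes factor = 0.14042 / 0.067032 ≈ 2.09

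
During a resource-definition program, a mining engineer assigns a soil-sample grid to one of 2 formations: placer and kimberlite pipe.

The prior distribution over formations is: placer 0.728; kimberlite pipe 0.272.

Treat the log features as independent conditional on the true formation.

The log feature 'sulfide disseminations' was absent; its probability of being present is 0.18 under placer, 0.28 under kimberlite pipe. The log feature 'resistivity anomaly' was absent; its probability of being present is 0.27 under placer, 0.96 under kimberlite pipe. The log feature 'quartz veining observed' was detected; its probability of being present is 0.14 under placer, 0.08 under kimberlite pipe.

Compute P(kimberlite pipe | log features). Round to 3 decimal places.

Multiply each prior by the joint likelihood of the log feature pattern (using 1 − P(present | H) for each absent log feature):
  placer: 0.728 × (1 − 0.18) × (1 − 0.27) × 0.14 = 0.061009
  kimberlite pipe: 0.272 × (1 − 0.28) × (1 − 0.96) × 0.08 = 0.00062669
The unnormalized weights sum to 0.061636.
P(kimberlite pipe | evidence) = 0.00062669 / 0.061636 ≈ 0.010.

0.010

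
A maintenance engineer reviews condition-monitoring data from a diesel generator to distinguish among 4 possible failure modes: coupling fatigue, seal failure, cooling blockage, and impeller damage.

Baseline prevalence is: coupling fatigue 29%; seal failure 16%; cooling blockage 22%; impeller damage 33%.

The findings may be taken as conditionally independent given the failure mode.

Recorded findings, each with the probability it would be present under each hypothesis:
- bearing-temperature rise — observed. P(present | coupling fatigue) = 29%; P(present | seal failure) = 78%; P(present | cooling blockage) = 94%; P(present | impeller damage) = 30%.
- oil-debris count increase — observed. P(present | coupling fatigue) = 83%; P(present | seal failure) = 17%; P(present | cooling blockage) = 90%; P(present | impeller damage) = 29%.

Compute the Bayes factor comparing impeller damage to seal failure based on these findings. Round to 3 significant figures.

Take the product of per-finding likelihoods under each hypothesis, then divide.
  impeller damage: 0.30 × 0.29 = 0.087
  seal failure: 0.78 × 0.17 = 0.1326
Bayes factor = 0.087 / 0.1326 ≈ 0.656

0.656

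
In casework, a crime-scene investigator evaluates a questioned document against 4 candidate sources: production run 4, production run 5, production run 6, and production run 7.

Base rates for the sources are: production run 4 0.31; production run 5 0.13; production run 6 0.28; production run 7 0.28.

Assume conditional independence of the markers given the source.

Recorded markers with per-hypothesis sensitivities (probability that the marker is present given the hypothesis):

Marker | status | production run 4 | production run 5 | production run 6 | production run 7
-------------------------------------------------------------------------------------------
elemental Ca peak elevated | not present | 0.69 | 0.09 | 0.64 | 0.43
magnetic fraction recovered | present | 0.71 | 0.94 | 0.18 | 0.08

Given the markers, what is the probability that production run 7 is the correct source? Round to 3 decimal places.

0.061

Multiply each prior by the joint likelihood of the marker pattern (using 1 − P(present | H) for each absent marker):
  production run 4: 0.31 × (1 − 0.69) × 0.71 = 0.068231
  production run 5: 0.13 × (1 − 0.09) × 0.94 = 0.1112
  production run 6: 0.28 × (1 − 0.64) × 0.18 = 0.018144
  production run 7: 0.28 × (1 − 0.43) × 0.08 = 0.012768
The unnormalized weights sum to 0.21035.
P(production run 7 | evidence) = 0.012768 / 0.21035 ≈ 0.061.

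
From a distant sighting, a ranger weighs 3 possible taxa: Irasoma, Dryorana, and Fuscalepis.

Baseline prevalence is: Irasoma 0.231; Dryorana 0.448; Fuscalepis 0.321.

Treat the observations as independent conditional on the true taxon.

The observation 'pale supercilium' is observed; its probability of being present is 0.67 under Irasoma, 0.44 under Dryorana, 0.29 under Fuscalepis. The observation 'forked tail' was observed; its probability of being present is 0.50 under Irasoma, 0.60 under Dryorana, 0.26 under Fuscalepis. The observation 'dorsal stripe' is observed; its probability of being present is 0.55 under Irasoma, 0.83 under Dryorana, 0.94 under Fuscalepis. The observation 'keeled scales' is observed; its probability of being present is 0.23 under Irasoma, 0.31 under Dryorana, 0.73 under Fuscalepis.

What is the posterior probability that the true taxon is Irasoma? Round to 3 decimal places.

By Bayes' rule with conditional independence, the unnormalized weight for each hypothesis is prior × ∏ likelihoods:
  Irasoma: 0.231 × 0.67 × 0.50 × 0.55 × 0.23 = 0.0097892
  Dryorana: 0.448 × 0.44 × 0.60 × 0.83 × 0.31 = 0.030431
  Fuscalepis: 0.321 × 0.29 × 0.26 × 0.94 × 0.73 = 0.016608
Normalizing constant Z = 0.0097892 + 0.030431 + 0.016608 = 0.056829.
P(Irasoma | evidence) = 0.0097892 / 0.056829 ≈ 0.172.

0.172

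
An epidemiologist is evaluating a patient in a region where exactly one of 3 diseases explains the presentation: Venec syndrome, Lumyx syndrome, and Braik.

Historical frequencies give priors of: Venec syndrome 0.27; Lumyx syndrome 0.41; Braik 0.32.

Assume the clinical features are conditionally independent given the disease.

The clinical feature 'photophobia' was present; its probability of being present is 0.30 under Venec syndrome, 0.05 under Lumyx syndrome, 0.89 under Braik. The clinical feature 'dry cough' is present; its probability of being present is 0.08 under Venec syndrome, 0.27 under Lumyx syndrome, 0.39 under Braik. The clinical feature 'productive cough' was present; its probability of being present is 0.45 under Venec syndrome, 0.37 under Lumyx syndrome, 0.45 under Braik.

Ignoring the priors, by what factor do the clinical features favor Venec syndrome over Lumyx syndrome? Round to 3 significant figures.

The Bayes factor is the ratio of the joint likelihoods of the clinical feature pattern under the two hypotheses.
  Venec syndrome: 0.30 × 0.08 × 0.45 = 0.0108
  Lumyx syndrome: 0.05 × 0.27 × 0.37 = 0.004995
Bayes factor = 0.0108 / 0.004995 ≈ 2.16

2.16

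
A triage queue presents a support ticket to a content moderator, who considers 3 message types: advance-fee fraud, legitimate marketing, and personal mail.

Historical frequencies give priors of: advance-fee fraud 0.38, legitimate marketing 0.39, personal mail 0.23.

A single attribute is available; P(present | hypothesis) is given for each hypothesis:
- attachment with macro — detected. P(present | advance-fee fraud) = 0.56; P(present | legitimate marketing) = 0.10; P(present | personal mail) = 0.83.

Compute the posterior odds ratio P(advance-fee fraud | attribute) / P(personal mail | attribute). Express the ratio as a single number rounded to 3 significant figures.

Posterior odds equal prior odds times the likelihood ratio; only the two competing hypotheses matter.
  advance-fee fraud: 0.38 × 0.56 = 0.2128
  personal mail: 0.23 × 0.83 = 0.1909
Odds(advance-fee fraud : personal mail) = 0.2128 / 0.1909 ≈ 1.11.

1.11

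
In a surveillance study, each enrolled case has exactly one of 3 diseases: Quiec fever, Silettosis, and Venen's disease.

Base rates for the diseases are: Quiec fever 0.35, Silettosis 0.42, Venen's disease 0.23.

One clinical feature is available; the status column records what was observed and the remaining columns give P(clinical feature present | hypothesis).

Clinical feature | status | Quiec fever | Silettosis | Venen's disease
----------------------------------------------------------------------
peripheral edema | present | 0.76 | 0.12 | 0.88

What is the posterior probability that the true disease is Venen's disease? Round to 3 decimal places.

By Bayes' rule, the unnormalized weight for each hypothesis is prior × likelihood:
  Quiec fever: 0.35 × 0.76 = 0.266
  Silettosis: 0.42 × 0.12 = 0.0504
  Venen's disease: 0.23 × 0.88 = 0.2024
Normalizing constant Z = 0.266 + 0.0504 + 0.2024 = 0.5188.
P(Venen's disease | evidence) = 0.2024 / 0.5188 ≈ 0.390.

0.390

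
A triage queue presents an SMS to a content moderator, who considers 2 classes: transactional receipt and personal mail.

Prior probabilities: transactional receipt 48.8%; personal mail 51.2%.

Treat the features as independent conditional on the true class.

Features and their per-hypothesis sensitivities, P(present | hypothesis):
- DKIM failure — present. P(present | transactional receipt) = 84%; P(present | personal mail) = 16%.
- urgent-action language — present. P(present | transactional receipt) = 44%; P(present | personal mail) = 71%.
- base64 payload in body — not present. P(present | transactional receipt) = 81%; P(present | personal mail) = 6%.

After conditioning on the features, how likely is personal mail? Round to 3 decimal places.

0.615

For each hypothesis, the unnormalized posterior weight is prior × product of the feature likelihoods (using 1 − P(present | H) for each absent feature):
  transactional receipt: 0.488 × 0.84 × 0.44 × (1 − 0.81) = 0.034269
  personal mail: 0.512 × 0.16 × 0.71 × (1 − 0.06) = 0.054673
Normalizing constant Z = 0.034269 + 0.054673 = 0.088943.
P(personal mail | evidence) = 0.054673 / 0.088943 ≈ 0.615.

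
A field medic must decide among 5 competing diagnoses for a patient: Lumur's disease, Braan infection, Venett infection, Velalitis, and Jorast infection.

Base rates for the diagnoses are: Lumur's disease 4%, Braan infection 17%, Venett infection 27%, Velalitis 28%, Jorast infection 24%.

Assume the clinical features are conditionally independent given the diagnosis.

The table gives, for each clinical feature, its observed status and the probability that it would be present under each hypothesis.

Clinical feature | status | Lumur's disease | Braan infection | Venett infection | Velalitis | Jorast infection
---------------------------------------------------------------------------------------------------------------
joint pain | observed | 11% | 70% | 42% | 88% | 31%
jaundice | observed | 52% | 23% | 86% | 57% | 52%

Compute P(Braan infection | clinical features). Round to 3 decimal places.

0.089

Multiply each prior by the joint likelihood of the clinical feature pattern:
  Lumur's disease: 0.04 × 0.11 × 0.52 = 0.002288
  Braan infection: 0.17 × 0.70 × 0.23 = 0.02737
  Venett infection: 0.27 × 0.42 × 0.86 = 0.097524
  Velalitis: 0.28 × 0.88 × 0.57 = 0.14045
  Jorast infection: 0.24 × 0.31 × 0.52 = 0.038688
Marginal likelihood of the evidence = 0.30632.
P(Braan infection | evidence) = 0.02737 / 0.30632 ≈ 0.089.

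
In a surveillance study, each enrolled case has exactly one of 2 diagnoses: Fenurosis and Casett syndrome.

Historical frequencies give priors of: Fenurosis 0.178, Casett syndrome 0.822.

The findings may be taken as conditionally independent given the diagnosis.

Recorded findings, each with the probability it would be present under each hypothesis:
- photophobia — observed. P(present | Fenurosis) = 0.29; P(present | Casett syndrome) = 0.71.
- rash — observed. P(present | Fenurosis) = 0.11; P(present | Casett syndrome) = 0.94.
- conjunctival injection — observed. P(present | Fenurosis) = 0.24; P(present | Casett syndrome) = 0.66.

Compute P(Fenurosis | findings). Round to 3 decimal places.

By Bayes' rule with conditional independence, the unnormalized weight for each hypothesis is prior × ∏ likelihoods:
  Fenurosis: 0.178 × 0.29 × 0.11 × 0.24 = 0.0013628
  Casett syndrome: 0.822 × 0.71 × 0.94 × 0.66 = 0.36208
Marginal likelihood of the evidence = 0.36344.
P(Fenurosis | evidence) = 0.0013628 / 0.36344 ≈ 0.004.

0.004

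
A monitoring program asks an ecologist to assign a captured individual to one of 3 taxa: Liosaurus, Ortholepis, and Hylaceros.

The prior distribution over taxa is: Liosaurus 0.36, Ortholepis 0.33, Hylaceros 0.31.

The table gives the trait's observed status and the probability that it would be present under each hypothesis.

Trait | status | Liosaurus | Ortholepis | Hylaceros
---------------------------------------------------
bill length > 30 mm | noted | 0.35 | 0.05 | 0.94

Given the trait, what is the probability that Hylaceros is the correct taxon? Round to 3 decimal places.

For each hypothesis, the unnormalized posterior weight is prior × likelihood:
  Liosaurus: 0.36 × 0.35 = 0.126
  Ortholepis: 0.33 × 0.05 = 0.0165
  Hylaceros: 0.31 × 0.94 = 0.2914
Normalizing constant Z = 0.126 + 0.0165 + 0.2914 = 0.4339.
P(Hylaceros | evidence) = 0.2914 / 0.4339 ≈ 0.672.

0.672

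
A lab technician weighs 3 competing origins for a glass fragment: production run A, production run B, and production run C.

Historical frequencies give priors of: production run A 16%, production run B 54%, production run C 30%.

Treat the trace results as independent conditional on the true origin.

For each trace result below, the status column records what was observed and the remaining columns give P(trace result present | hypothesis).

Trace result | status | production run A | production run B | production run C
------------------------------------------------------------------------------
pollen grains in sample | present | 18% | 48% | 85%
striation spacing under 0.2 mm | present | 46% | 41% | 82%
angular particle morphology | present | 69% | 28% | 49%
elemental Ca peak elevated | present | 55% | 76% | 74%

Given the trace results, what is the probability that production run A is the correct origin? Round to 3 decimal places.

Multiply each prior by the joint likelihood of the trace result pattern:
  production run A: 0.16 × 0.18 × 0.46 × 0.69 × 0.55 = 0.0050276
  production run B: 0.54 × 0.48 × 0.41 × 0.28 × 0.76 = 0.022615
  production run C: 0.30 × 0.85 × 0.82 × 0.49 × 0.74 = 0.07582
The unnormalized weights sum to 0.10346.
P(production run A | evidence) = 0.0050276 / 0.10346 ≈ 0.049.

0.049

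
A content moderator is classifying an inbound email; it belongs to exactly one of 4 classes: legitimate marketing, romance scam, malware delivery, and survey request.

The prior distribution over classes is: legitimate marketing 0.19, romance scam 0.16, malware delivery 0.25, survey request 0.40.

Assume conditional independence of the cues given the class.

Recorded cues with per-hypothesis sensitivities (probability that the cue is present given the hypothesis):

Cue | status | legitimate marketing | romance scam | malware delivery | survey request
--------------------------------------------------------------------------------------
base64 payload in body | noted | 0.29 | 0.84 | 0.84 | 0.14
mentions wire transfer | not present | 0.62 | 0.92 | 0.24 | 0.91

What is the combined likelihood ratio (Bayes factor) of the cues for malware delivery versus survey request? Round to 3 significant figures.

50.7

Joint likelihood of the cue pattern under each hypothesis (using 1 − P(present | H) for each absent cue):
  malware delivery: 0.84 × (1 − 0.24) = 0.6384
  survey request: 0.14 × (1 − 0.91) = 0.0126
Bayes factor = 0.6384 / 0.0126 ≈ 50.7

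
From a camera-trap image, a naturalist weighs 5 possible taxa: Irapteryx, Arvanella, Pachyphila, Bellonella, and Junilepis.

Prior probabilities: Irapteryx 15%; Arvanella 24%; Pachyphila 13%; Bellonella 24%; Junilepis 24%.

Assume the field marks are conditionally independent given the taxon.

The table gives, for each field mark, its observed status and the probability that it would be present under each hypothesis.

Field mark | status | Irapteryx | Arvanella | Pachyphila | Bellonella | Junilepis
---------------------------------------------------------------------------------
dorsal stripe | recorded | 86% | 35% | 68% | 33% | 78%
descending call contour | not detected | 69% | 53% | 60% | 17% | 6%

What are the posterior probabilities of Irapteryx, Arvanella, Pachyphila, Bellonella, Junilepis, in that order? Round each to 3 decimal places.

For each hypothesis, the unnormalized posterior weight is prior × product of the field mark likelihoods (using 1 − P(present | H) for each absent field mark):
  Irapteryx: 0.15 × 0.86 × (1 − 0.69) = 0.03999
  Arvanella: 0.24 × 0.35 × (1 − 0.53) = 0.03948
  Pachyphila: 0.13 × 0.68 × (1 − 0.60) = 0.03536
  Bellonella: 0.24 × 0.33 × (1 − 0.17) = 0.065736
  Junilepis: 0.24 × 0.78 × (1 − 0.06) = 0.17597
Normalizing constant Z = 0.03999 + 0.03948 + 0.03536 + 0.065736 + 0.17597 = 0.35653.
P(Irapteryx | evidence) = 0.03999 / 0.35653 ≈ 0.112
P(Arvanella | evidence) = 0.03948 / 0.35653 ≈ 0.111
P(Pachyphila | evidence) = 0.03536 / 0.35653 ≈ 0.099
P(Bellonella | evidence) = 0.065736 / 0.35653 ≈ 0.184
P(Junilepis | evidence) = 0.17597 / 0.35653 ≈ 0.494

0.112, 0.111, 0.099, 0.184, 0.494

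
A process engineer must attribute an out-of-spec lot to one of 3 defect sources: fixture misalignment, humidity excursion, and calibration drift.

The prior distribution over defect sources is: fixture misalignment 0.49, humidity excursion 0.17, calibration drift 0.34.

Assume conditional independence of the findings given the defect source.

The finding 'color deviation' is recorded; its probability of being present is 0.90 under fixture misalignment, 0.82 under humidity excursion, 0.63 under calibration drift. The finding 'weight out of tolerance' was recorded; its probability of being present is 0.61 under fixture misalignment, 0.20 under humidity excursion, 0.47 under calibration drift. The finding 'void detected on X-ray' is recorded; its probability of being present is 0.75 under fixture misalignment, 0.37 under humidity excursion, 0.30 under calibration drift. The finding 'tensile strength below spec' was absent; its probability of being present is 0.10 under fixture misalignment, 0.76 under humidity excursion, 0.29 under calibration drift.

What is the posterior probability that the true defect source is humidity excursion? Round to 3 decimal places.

0.012

By Bayes' rule with conditional independence, the unnormalized weight for each hypothesis is prior × ∏ likelihoods (using 1 − P(present | H) for each absent finding):
  fixture misalignment: 0.49 × 0.90 × 0.61 × 0.75 × (1 − 0.10) = 0.18158
  humidity excursion: 0.17 × 0.82 × 0.20 × 0.37 × (1 − 0.76) = 0.0024757
  calibration drift: 0.34 × 0.63 × 0.47 × 0.30 × (1 − 0.29) = 0.021444
Marginal likelihood of the evidence = 0.2055.
P(humidity excursion | evidence) = 0.0024757 / 0.2055 ≈ 0.012.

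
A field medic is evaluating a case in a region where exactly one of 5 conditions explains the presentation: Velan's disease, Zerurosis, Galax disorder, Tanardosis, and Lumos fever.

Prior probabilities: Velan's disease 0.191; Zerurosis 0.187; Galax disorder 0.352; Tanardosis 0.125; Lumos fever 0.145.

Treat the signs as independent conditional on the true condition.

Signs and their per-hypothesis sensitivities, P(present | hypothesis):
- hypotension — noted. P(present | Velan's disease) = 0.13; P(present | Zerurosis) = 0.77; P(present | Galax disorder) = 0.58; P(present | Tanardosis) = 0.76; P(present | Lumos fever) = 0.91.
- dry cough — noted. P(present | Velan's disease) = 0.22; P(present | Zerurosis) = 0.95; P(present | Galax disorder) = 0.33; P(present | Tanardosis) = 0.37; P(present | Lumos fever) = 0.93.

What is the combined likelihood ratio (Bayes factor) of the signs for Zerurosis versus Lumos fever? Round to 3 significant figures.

Joint likelihood of the sign pattern under each hypothesis:
  Zerurosis: 0.77 × 0.95 = 0.7315
  Lumos fever: 0.91 × 0.93 = 0.8463
Bayes factor = 0.7315 / 0.8463 ≈ 0.864

0.864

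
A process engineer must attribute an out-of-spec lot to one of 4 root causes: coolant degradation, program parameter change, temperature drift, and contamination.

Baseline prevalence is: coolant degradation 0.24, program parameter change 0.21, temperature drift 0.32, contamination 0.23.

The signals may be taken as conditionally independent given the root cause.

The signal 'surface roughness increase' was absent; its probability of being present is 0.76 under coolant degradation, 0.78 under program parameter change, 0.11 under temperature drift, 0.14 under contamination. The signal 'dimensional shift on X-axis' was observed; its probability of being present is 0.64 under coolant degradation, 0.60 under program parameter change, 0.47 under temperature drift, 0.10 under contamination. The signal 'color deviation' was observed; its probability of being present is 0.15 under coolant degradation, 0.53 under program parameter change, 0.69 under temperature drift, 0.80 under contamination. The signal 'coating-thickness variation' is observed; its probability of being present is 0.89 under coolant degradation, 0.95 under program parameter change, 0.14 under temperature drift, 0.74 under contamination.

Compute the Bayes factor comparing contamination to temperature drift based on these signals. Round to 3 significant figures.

The Bayes factor is the ratio of the joint likelihoods of the signal pattern under the two hypotheses (using 1 − P(present | H) for each absent signal).
  contamination: (1 − 0.14) × 0.10 × 0.80 × 0.74 = 0.050912
  temperature drift: (1 − 0.11) × 0.47 × 0.69 × 0.14 = 0.040408
Bayes factor = 0.050912 / 0.040408 ≈ 1.26

1.26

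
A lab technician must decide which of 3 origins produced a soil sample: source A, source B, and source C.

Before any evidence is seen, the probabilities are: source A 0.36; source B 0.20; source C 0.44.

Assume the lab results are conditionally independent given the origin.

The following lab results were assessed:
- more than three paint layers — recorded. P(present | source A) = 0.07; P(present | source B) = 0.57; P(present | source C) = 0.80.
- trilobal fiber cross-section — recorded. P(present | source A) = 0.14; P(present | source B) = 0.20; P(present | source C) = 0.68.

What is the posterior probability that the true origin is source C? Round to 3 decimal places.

0.901

Multiply each prior by the joint likelihood of the lab result pattern:
  source A: 0.36 × 0.07 × 0.14 = 0.003528
  source B: 0.20 × 0.57 × 0.20 = 0.0228
  source C: 0.44 × 0.80 × 0.68 = 0.23936
Normalizing constant Z = 0.003528 + 0.0228 + 0.23936 = 0.26569.
P(source C | evidence) = 0.23936 / 0.26569 ≈ 0.901.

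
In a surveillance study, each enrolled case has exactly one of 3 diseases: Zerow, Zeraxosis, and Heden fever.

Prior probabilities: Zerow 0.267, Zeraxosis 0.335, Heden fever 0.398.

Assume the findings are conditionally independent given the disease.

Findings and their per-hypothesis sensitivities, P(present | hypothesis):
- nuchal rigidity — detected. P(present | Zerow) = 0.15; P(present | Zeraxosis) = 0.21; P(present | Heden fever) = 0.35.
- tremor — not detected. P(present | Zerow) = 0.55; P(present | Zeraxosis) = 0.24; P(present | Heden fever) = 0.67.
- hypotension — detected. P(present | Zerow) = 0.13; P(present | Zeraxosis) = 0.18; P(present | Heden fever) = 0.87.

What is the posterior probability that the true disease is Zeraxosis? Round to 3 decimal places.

Multiply each prior by the joint likelihood of the evidence pattern (using 1 − P(present | H) for each absent finding):
  Zerow: 0.267 × 0.15 × (1 − 0.55) × 0.13 = 0.0023429
  Zeraxosis: 0.335 × 0.21 × (1 − 0.24) × 0.18 = 0.0096239
  Heden fever: 0.398 × 0.35 × (1 − 0.67) × 0.87 = 0.039993
The unnormalized weights sum to 0.05196.
P(Zeraxosis | evidence) = 0.0096239 / 0.05196 ≈ 0.185.

0.185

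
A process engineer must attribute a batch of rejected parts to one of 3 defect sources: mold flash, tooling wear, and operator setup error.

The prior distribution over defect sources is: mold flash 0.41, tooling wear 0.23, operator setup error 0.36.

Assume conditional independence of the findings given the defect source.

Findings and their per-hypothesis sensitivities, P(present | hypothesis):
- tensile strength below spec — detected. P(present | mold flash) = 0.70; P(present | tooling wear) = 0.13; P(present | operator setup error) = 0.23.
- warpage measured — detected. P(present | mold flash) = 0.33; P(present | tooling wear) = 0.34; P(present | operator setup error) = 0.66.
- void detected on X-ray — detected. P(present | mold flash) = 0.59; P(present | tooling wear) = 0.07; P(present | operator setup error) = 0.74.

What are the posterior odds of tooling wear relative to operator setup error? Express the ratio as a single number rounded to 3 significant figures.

Posterior odds equal prior odds times the likelihood ratio; only the two competing hypotheses matter.
  tooling wear: 0.23 × 0.13 × 0.34 × 0.07 = 0.00071162
  operator setup error: 0.36 × 0.23 × 0.66 × 0.74 = 0.04044
Odds(tooling wear : operator setup error) = 0.00071162 / 0.04044 ≈ 0.0176.

0.0176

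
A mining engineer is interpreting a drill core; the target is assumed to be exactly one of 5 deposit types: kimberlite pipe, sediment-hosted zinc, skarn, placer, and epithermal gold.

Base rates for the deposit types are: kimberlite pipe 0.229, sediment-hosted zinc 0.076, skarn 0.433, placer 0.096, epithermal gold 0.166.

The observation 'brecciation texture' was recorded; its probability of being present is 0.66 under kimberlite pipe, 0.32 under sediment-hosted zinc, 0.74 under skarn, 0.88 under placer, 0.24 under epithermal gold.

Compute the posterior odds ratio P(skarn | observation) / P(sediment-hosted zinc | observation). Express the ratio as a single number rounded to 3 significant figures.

Posterior odds equal prior odds times the likelihood ratio; only the two competing hypotheses matter.
  skarn: 0.433 × 0.74 = 0.32042
  sediment-hosted zinc: 0.076 × 0.32 = 0.02432
Posterior odds = 0.32042 / 0.02432 ≈ 13.2.

13.2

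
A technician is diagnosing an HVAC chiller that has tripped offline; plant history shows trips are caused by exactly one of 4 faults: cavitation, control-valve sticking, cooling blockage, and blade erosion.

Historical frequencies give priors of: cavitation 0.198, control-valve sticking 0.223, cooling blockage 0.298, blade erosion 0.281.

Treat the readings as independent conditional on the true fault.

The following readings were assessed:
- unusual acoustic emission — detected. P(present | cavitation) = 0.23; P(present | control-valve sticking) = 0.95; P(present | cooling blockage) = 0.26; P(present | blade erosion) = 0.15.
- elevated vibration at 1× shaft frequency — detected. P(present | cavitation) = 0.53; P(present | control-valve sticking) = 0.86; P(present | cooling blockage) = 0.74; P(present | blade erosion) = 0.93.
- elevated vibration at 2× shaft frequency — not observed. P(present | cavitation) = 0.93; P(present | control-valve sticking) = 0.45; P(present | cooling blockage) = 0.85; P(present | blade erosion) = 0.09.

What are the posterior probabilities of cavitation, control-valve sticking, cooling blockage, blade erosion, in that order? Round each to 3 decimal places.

0.012, 0.686, 0.059, 0.244

Multiply each prior by the joint likelihood of the reading pattern (using 1 − P(present | H) for each absent reading):
  cavitation: 0.198 × 0.23 × 0.53 × (1 − 0.93) = 0.0016895
  control-valve sticking: 0.223 × 0.95 × 0.86 × (1 − 0.45) = 0.10021
  cooling blockage: 0.298 × 0.26 × 0.74 × (1 − 0.85) = 0.0086003
  blade erosion: 0.281 × 0.15 × 0.93 × (1 − 0.09) = 0.035672
Normalizing constant Z = 0.0016895 + 0.10021 + 0.0086003 + 0.035672 = 0.14617.
P(cavitation | evidence) = 0.0016895 / 0.14617 ≈ 0.012
P(control-valve sticking | evidence) = 0.10021 / 0.14617 ≈ 0.686
P(cooling blockage | evidence) = 0.0086003 / 0.14617 ≈ 0.059
P(blade erosion | evidence) = 0.035672 / 0.14617 ≈ 0.244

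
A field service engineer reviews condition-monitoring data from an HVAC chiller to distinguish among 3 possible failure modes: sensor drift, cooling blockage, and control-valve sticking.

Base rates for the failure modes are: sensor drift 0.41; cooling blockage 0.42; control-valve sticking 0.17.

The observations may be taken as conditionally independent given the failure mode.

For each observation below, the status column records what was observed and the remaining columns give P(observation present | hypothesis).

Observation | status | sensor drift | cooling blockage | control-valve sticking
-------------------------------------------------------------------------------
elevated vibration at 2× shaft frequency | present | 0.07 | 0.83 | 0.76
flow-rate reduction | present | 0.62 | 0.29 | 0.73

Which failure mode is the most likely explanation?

cooling blockage

For each hypothesis, the unnormalized posterior weight is prior × product of the observation likelihoods:
  sensor drift: 0.41 × 0.07 × 0.62 = 0.017794
  cooling blockage: 0.42 × 0.83 × 0.29 = 0.10109
  control-valve sticking: 0.17 × 0.76 × 0.73 = 0.094316
Normalizing constant Z = 0.017794 + 0.10109 + 0.094316 = 0.2132.
P(sensor drift | evidence) ≈ 0.017794 / 0.2132 ≈ 0.083
P(cooling blockage | evidence) ≈ 0.10109 / 0.2132 ≈ 0.474
P(control-valve sticking | evidence) ≈ 0.094316 / 0.2132 ≈ 0.442
The largest is 0.474, so cooling blockage is most probable.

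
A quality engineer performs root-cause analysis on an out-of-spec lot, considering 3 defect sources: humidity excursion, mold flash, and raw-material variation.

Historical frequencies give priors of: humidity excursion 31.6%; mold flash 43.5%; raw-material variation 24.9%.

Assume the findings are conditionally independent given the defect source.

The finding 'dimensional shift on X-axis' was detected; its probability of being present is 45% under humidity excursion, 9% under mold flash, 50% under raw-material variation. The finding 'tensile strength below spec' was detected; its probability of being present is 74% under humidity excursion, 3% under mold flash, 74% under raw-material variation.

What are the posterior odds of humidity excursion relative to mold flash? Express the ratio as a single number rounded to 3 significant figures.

The normalizing constant cancels in an odds ratio, so compute prior × likelihood for the two hypotheses only:
  humidity excursion: 0.316 × 0.45 × 0.74 = 0.10523
  mold flash: 0.435 × 0.09 × 0.03 = 0.0011745
Posterior odds = 0.10523 / 0.0011745 ≈ 89.6.

89.6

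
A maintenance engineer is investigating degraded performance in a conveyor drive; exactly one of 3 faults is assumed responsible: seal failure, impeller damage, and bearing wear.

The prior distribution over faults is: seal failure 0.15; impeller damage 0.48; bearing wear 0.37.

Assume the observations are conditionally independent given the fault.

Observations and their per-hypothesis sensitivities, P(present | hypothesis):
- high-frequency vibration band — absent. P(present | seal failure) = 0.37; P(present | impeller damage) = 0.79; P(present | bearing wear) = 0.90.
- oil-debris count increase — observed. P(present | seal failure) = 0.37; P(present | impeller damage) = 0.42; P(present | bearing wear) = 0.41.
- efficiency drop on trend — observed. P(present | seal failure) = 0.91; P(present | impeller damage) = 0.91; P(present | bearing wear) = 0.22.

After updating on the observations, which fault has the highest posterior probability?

impeller damage

Multiply each prior by the joint likelihood of the evidence pattern (using 1 − P(present | H) for each absent observation):
  seal failure: 0.15 × (1 − 0.37) × 0.37 × 0.91 = 0.031818
  impeller damage: 0.48 × (1 − 0.79) × 0.42 × 0.91 = 0.038526
  bearing wear: 0.37 × (1 − 0.90) × 0.41 × 0.22 = 0.0033374
Normalizing constant Z = 0.031818 + 0.038526 + 0.0033374 = 0.073681.
P(seal failure | evidence) ≈ 0.031818 / 0.073681 ≈ 0.432
P(impeller damage | evidence) ≈ 0.038526 / 0.073681 ≈ 0.523
P(bearing wear | evidence) ≈ 0.0033374 / 0.073681 ≈ 0.045
The largest is 0.523, so impeller damage is most probable.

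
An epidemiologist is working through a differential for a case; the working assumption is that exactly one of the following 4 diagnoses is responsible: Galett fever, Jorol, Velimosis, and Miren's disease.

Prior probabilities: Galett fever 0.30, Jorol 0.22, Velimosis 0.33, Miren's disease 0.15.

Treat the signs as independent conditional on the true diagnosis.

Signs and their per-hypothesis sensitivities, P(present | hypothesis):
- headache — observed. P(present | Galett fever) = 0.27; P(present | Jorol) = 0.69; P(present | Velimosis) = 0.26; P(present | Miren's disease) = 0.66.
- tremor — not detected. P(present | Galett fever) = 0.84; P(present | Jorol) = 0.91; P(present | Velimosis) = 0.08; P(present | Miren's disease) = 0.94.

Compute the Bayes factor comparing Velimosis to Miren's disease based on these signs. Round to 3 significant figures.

6.04

Take the product of per-sign likelihoods under each hypothesis (using 1 − P(present | H) for each absent sign), then divide.
  Velimosis: 0.26 × (1 − 0.08) = 0.2392
  Miren's disease: 0.66 × (1 − 0.94) = 0.0396
Bayes factor = 0.2392 / 0.0396 ≈ 6.04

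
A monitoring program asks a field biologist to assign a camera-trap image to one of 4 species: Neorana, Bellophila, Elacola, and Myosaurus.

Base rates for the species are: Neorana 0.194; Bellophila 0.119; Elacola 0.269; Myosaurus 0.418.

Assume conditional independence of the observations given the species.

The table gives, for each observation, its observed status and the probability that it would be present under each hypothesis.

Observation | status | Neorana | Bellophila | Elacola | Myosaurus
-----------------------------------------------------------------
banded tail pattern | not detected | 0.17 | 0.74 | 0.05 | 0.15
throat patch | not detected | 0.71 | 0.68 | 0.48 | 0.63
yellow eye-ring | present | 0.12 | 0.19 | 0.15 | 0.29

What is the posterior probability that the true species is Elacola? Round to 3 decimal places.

0.304

For each hypothesis, the unnormalized posterior weight is prior × product of the observation likelihoods (using 1 − P(present | H) for each absent observation):
  Neorana: 0.194 × (1 − 0.17) × (1 − 0.71) × 0.12 = 0.0056035
  Bellophila: 0.119 × (1 − 0.74) × (1 − 0.68) × 0.19 = 0.0018812
  Elacola: 0.269 × (1 − 0.05) × (1 − 0.48) × 0.15 = 0.019933
  Myosaurus: 0.418 × (1 − 0.15) × (1 − 0.63) × 0.29 = 0.038124
The unnormalized weights sum to 0.065541.
P(Elacola | evidence) = 0.019933 / 0.065541 ≈ 0.304.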